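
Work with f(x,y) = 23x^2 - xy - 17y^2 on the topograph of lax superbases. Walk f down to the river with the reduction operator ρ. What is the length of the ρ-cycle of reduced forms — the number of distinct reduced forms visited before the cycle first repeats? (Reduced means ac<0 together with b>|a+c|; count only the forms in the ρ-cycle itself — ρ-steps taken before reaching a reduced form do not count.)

D = 1565, ⌊√D⌋ = 39
descent: ρ → (-17,35,5)  [lands on river]
river: ρ → (5,35,-17)
river: ρ → (-17,33,7)
river: ρ → (7,37,-7)
river: ρ → (-7,33,17)
river: ρ → (17,35,-5)
river: ρ → (-5,35,17)
river: ρ → (17,33,-7)
river: ρ → (-7,37,7)
river: ρ → (7,33,-17)
ρ-cycle length = 10 (tail of 1 descent step not counted)

10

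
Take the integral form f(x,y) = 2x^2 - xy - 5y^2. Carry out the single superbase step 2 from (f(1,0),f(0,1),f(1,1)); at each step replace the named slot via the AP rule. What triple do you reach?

start (2,-5,-4) = (f(1,0),f(0,1),f(1,1))
replace slot 2: 2·(2+(-4)) − (-5) = 1 → (2,1,-4)

2,1,-4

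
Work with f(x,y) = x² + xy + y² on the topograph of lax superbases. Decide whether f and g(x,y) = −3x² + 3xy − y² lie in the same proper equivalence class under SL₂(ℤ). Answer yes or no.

D₁ = -3, D₂ = -3
f: reduced (well bottom): (1,1,1) with a≤c, −a<b≤a
g is negative-definite; reduce −g:
−g: translate: b→3 (≡-3 mod 6), so (3,-3,1)→(3,3,1)
−g: flip: (3,3,1)→(1,-3,3)
−g: translate: b→1 (≡-3 mod 2), so (1,-3,3)→(1,1,1)
−g: reduced (well bottom): (1,1,1) with a≤c, −a<b≤a
flip sign back: reduced form of g is (-1,-1,-1)
reduced forms (1, 1, 1) vs (-1, -1, -1) ⇒ inequivalent

no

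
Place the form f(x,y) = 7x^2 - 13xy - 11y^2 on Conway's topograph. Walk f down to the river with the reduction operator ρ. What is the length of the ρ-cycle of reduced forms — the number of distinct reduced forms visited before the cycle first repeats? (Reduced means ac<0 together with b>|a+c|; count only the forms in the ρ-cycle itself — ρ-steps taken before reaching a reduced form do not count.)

D = 477, ⌊√D⌋ = 21
descent: ρ → (-11,13,7)  [lands on river]
river: ρ → (7,15,-9)
river: ρ → (-9,21,1)
river: ρ → (1,21,-9)
river: ρ → (-9,15,7)
river: ρ → (7,13,-11)
river: ρ → (-11,9,9)
river: ρ → (9,9,-11)
ρ-cycle length = 8 (tail of 1 descent step not counted)

8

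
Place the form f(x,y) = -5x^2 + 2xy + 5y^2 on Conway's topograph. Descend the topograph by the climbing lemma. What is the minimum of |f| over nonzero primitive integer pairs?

river: ρ → (5,8,-2)
river: ρ → (-2,8,5)
river: ρ → (5,2,-5)
river: ρ → (-5,8,2)
river: ρ → (2,8,-5)
river: ρ → (-5,2,5)
closes: descent 0, river 6
min |a| on river = 2

2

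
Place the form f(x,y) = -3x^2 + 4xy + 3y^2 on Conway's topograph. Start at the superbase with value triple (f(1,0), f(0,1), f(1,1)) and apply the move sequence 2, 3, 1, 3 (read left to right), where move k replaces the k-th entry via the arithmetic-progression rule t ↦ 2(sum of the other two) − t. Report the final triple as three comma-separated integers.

start (-3,3,4) = (f(1,0),f(0,1),f(1,1))
replace slot 2: 2·((-3)+4) − 3 = -1 → (-3,-1,4)
replace slot 3: 2·((-3)+(-1)) − 4 = -12 → (-3,-1,-12)
replace slot 1: 2·((-1)+(-12)) − (-3) = -23 → (-23,-1,-12)
replace slot 3: 2·((-23)+(-1)) − (-12) = -36 → (-23,-1,-36)

-23,-1,-36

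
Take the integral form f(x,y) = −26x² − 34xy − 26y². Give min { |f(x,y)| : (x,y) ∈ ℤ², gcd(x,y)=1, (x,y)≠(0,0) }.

translate: b→-18 (≡34 mod 52), so (26,34,26)→(26,-18,18)
flip: (26,-18,18)→(18,18,26)
reduced (well bottom): (18,18,26) with a≤c, −a<b≤a
well minimum |f| = |-18| = 18 (negative-definite)

18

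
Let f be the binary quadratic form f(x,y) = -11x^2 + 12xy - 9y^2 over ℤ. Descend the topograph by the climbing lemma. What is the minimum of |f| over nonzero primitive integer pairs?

translate: b→10 (≡-12 mod 22), so (11,-12,9)→(11,10,8)
flip: (11,10,8)→(8,-10,11)
translate: b→6 (≡-10 mod 16), so (8,-10,11)→(8,6,9)
reduced (well bottom): (8,6,9) with a≤c, −a<b≤a
well minimum |f| = |-8| = 8 (negative-definite)

8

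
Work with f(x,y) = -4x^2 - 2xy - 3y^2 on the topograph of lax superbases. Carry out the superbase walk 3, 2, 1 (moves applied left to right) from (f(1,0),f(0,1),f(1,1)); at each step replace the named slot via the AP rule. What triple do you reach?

start (-4,-3,-9) = (f(1,0),f(0,1),f(1,1))
replace slot 3: 2·((-4)+(-3)) − (-9) = -5 → (-4,-3,-5)
replace slot 2: 2·((-4)+(-5)) − (-3) = -15 → (-4,-15,-5)
replace slot 1: 2·((-15)+(-5)) − (-4) = -36 → (-36,-15,-5)

-36,-15,-5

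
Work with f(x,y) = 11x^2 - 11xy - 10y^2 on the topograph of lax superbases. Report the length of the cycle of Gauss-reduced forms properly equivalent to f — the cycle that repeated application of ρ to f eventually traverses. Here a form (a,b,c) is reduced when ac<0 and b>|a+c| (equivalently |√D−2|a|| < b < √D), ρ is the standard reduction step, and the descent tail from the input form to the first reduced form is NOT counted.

D = 561, ⌊√D⌋ = 23
descent: ρ → (-10,11,11)  [lands on river]
river: ρ → (11,11,-10)
river: ρ → (-10,9,12)
river: ρ → (12,15,-7)
river: ρ → (-7,13,14)
river: ρ → (14,15,-6)
river: ρ → (-6,21,5)
river: ρ → (5,19,-10)
river: ρ → (-10,21,3)
river: ρ → (3,21,-10)
river: ρ → (-10,19,5)
river: ρ → (5,21,-6)
river: ρ → (-6,15,14)
river: ρ → (14,13,-7)
river: ρ → (-7,15,12)
river: ρ → (12,9,-10)
ρ-cycle length = 16 (tail of 1 descent step not counted)

16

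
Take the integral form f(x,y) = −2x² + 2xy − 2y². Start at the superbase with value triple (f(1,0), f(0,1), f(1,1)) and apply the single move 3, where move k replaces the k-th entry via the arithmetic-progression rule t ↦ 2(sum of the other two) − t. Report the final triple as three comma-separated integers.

start (-2,-2,-2) = (f(1,0),f(0,1),f(1,1))
replace slot 3: 2·((-2)+(-2)) − (-2) = -6 → (-2,-2,-6)

-2,-2,-6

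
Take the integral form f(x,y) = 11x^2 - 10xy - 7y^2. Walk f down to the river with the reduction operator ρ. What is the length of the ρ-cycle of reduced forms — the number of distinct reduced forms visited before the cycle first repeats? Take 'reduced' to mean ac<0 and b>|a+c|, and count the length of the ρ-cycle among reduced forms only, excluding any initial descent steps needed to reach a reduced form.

D = 408, ⌊√D⌋ = 20
descent: ρ → (-7,10,11)  [lands on river]
river: ρ → (11,12,-6)
river: ρ → (-6,12,11)
river: ρ → (11,10,-7)
river: ρ → (-7,18,3)
river: ρ → (3,18,-7)
ρ-cycle length = 6 (tail of 1 descent step not counted)

6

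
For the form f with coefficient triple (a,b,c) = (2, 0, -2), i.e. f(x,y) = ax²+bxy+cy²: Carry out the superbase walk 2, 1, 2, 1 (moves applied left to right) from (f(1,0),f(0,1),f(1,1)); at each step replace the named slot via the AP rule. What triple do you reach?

start (2,-2,0) = (f(1,0),f(0,1),f(1,1))
replace slot 2: 2·(2+0) − (-2) = 6 → (2,6,0)
replace slot 1: 2·(6+0) − 2 = 10 → (10,6,0)
replace slot 2: 2·(10+0) − 6 = 14 → (10,14,0)
replace slot 1: 2·(14+0) − 10 = 18 → (18,14,0)

18,14,0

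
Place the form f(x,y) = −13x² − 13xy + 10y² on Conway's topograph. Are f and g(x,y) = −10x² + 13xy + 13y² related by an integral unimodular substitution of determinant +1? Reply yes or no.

D₁ = 689, D₂ = 689
river cycle of f (length 6): (10, 13, -13), (-13, 13, 10), (10, 7, -16), (-16, 25, 1), (1, 25, -16), (-16, 7, 10)
river cycle of g (length 6): (13, 13, -10), (-10, 7, 16), (16, 25, -1), (-1, 25, 16), (16, 7, -10), (-10, 13, 13)
cycles differ ⇒ inequivalent

no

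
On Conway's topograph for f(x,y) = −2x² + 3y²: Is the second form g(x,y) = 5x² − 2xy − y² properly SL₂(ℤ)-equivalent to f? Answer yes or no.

D₁ = 24, D₂ = 24
river cycle of f (length 2): (-2, 4, 1), (1, 4, -2)
river cycle of g (length 2): (-1, 4, 2), (2, 4, -1)
cycles differ ⇒ inequivalent

no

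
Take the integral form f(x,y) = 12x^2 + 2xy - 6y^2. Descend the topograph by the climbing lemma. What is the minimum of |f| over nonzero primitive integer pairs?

descent: ρ → (-6,10,8)  [lands on river]
river: ρ → (8,6,-8)
river: ρ → (-8,10,6)
river: ρ → (6,14,-4)
river: ρ → (-4,10,12)
river: ρ → (12,14,-2)
river: ρ → (-2,14,12)
river: ρ → (12,10,-4)
river: ρ → (-4,14,6)
river: ρ → (6,10,-8)
river: ρ → (-8,6,8)
river: ρ → (8,10,-6)
river: ρ → (-6,14,4)
river: ρ → (4,10,-12)
river: ρ → (-12,14,2)
river: ρ → (2,14,-12)
river: ρ → (-12,10,4)
river: ρ → (4,14,-6)
closes: descent 1, river 18
min |a| on river = 2

2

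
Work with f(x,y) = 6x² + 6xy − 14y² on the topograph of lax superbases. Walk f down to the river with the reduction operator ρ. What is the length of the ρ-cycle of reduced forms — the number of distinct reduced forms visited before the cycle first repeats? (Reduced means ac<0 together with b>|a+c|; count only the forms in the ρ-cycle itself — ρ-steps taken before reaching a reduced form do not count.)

D = 372, ⌊√D⌋ = 19
descent: ρ → (-14,-6,6)
descent: ρ → (6,18,-2)  [lands on river]
river: ρ → (-2,18,6)
ρ-cycle length = 2 (tail of 2 descent steps not counted)

2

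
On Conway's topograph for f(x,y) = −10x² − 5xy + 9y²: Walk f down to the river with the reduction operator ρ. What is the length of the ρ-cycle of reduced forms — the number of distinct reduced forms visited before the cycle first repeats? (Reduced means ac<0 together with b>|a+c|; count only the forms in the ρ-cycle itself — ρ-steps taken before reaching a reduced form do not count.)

D = 385, ⌊√D⌋ = 19
descent: ρ → (9,5,-10)  [lands on river]
river: ρ → (-10,15,4)
river: ρ → (4,17,-6)
river: ρ → (-6,19,1)
river: ρ → (1,19,-6)
river: ρ → (-6,17,4)
river: ρ → (4,15,-10)
river: ρ → (-10,5,9)
river: ρ → (9,13,-6)
river: ρ → (-6,11,11)
river: ρ → (11,11,-6)
river: ρ → (-6,13,9)
ρ-cycle length = 12 (tail of 1 descent step not counted)

12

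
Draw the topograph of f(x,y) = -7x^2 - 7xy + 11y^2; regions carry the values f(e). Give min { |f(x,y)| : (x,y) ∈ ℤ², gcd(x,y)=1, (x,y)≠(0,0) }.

descent: ρ → (11,7,-7)  [lands on river]
river: ρ → (-7,7,11)
river: ρ → (11,15,-3)
river: ρ → (-3,15,11)
closes: descent 1, river 4
min |a| on river = 3

3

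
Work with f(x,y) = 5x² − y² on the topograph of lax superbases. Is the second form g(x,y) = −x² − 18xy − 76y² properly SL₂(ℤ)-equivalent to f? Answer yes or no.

D₁ = 20, D₂ = 20
river cycle of f (length 2): (-1, 4, 1), (1, 4, -1)
river cycle of g (length 2): (-1, 4, 1), (1, 4, -1)
cycles coincide ⇒ equivalent

yes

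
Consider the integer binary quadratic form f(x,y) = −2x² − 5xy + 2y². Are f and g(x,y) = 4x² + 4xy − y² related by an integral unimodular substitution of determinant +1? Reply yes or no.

D₁ = 41, D₂ = 32
discriminants differ ⇒ not SL₂(ℤ)-equivalent

no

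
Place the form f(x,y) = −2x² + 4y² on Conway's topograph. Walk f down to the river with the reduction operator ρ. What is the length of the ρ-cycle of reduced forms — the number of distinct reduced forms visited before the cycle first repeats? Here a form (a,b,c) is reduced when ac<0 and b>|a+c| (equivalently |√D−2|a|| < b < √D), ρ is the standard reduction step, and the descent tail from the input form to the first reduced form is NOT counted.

D = 32, ⌊√D⌋ = 5
descent: ρ → (4,0,-2)
descent: ρ → (-2,4,2)  [lands on river]
river: ρ → (2,4,-2)
ρ-cycle length = 2 (tail of 2 descent steps not counted)

2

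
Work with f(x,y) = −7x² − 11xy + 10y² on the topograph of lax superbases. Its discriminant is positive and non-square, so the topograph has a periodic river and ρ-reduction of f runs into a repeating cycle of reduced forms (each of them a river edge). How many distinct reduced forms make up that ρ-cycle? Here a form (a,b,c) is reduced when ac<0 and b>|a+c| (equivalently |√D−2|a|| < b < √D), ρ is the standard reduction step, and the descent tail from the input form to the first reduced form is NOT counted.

D = 401, ⌊√D⌋ = 20
descent: ρ → (10,11,-7)  [lands on river]
river: ρ → (-7,17,4)
river: ρ → (4,15,-11)
river: ρ → (-11,7,8)
river: ρ → (8,9,-10)
river: ρ → (-10,11,7)
river: ρ → (7,17,-4)
river: ρ → (-4,15,11)
river: ρ → (11,7,-8)
river: ρ → (-8,9,10)
ρ-cycle length = 10 (tail of 1 descent step not counted)

10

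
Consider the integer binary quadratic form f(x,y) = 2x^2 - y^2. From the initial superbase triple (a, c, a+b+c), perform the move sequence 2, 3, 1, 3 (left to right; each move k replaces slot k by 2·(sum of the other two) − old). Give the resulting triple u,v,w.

start (2,-1,1) = (f(1,0),f(0,1),f(1,1))
replace slot 2: 2·(2+1) − (-1) = 7 → (2,7,1)
replace slot 3: 2·(2+7) − 1 = 17 → (2,7,17)
replace slot 1: 2·(7+17) − 2 = 46 → (46,7,17)
replace slot 3: 2·(46+7) − 17 = 89 → (46,7,89)

46,7,89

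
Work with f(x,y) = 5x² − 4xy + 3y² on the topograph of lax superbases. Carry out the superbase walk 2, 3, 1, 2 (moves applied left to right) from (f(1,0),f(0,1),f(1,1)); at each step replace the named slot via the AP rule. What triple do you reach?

start (5,3,4) = (f(1,0),f(0,1),f(1,1))
replace slot 2: 2·(5+4) − 3 = 15 → (5,15,4)
replace slot 3: 2·(5+15) − 4 = 36 → (5,15,36)
replace slot 1: 2·(15+36) − 5 = 97 → (97,15,36)
replace slot 2: 2·(97+36) − 15 = 251 → (97,251,36)

97,251,36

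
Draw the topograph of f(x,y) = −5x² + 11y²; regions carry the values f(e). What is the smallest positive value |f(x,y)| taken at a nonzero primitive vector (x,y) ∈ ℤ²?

descent: ρ → (11,0,-5)
descent: ρ → (-5,10,6)  [lands on river]
river: ρ → (6,14,-1)
river: ρ → (-1,14,6)
river: ρ → (6,10,-5)
closes: descent 2, river 4
min |a| on river = 1

1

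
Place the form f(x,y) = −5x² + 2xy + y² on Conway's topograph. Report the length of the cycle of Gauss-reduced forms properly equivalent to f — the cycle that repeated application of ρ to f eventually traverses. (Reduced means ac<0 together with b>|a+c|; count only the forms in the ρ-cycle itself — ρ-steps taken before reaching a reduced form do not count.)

D = 24, ⌊√D⌋ = 4
descent: ρ → (1,4,-2)  [lands on river]
river: ρ → (-2,4,1)
ρ-cycle length = 2 (tail of 1 descent step not counted)

2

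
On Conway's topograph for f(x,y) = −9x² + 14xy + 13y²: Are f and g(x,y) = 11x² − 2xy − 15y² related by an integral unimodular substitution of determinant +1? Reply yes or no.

D₁ = 664, D₂ = 664
river cycle of f (length 22): (13, 12, -10), (-10, 8, 15), (15, 22, -3), (-3, 20, 22), (22, 24, -1), (-1, 24, 22), (22, 20, -3), (-3, 22, 15), (15, 8, -10), (-10, 12, 13), … (12 more)
river cycle of g (length 22): (11, 20, -6), (-6, 16, 17), (17, 18, -5), (-5, 22, 9), (9, 14, -13), (-13, 12, 10), (10, 8, -15), (-15, 22, 3), (3, 20, -22), (-22, 24, 1), … (12 more)
cycles differ ⇒ inequivalent

no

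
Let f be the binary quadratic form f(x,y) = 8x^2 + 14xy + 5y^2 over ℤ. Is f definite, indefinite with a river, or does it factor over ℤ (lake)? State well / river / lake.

D = b²−4ac = 14² − 4·8·5 = 36
D = 6² is a perfect square ⇒ form factors over ℤ ⇒ lakes

lake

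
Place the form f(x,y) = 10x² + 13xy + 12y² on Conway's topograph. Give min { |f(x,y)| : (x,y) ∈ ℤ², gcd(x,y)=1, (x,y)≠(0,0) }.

translate: b→-7 (≡13 mod 20), so (10,13,12)→(10,-7,9)
flip: (10,-7,9)→(9,7,10)
reduced (well bottom): (9,7,10) with a≤c, −a<b≤a
well minimum = a = 9

9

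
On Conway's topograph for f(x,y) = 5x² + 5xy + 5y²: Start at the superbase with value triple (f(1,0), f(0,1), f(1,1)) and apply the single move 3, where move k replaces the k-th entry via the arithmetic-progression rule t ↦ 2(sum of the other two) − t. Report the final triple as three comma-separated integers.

start (5,5,15) = (f(1,0),f(0,1),f(1,1))
replace slot 3: 2·(5+5) − 15 = 5 → (5,5,5)

5,5,5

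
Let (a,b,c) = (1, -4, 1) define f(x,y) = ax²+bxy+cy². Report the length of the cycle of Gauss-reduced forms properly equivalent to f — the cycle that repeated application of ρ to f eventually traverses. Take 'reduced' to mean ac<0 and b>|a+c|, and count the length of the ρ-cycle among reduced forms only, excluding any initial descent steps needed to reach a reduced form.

D = 12, ⌊√D⌋ = 3
descent: ρ → (1,2,-2)  [lands on river]
river: ρ → (-2,2,1)
ρ-cycle length = 2 (tail of 1 descent step not counted)

2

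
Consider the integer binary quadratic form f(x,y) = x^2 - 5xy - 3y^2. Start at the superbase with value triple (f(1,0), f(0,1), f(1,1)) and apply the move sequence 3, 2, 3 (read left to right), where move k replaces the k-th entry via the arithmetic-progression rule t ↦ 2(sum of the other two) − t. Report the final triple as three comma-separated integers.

start (1,-3,-7) = (f(1,0),f(0,1),f(1,1))
replace slot 3: 2·(1+(-3)) − (-7) = 3 → (1,-3,3)
replace slot 2: 2·(1+3) − (-3) = 11 → (1,11,3)
replace slot 3: 2·(1+11) − 3 = 21 → (1,11,21)

1,11,21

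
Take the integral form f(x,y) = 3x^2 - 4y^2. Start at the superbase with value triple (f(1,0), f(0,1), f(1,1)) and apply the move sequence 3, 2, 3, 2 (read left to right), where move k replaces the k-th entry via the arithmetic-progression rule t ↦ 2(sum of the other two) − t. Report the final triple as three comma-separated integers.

start (3,-4,-1) = (f(1,0),f(0,1),f(1,1))
replace slot 3: 2·(3+(-4)) − (-1) = -1 → (3,-4,-1)
replace slot 2: 2·(3+(-1)) − (-4) = 8 → (3,8,-1)
replace slot 3: 2·(3+8) − (-1) = 23 → (3,8,23)
replace slot 2: 2·(3+23) − 8 = 44 → (3,44,23)

3,44,23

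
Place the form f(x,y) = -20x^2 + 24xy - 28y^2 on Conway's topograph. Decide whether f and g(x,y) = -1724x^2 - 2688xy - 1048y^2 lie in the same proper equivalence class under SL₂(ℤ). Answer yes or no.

D₁ = -1664, D₂ = -1664
f is negative-definite; reduce −f:
−f: translate: b→16 (≡-24 mod 40), so (20,-24,28)→(20,16,24)
−f: reduced (well bottom): (20,16,24) with a≤c, −a<b≤a
flip sign back: reduced form of f is (-20,-16,-24)
g is negative-definite; reduce −g:
−g: translate: b→-760 (≡2688 mod 3448), so (1724,2688,1048)→(1724,-760,84)
−g: flip: (1724,-760,84)→(84,760,1724)
−g: translate: b→-80 (≡760 mod 168), so (84,760,1724)→(84,-80,24)
−g: flip: (84,-80,24)→(24,80,84)
−g: translate: b→-16 (≡80 mod 48), so (24,80,84)→(24,-16,20)
−g: flip: (24,-16,20)→(20,16,24)
−g: reduced (well bottom): (20,16,24) with a≤c, −a<b≤a
flip sign back: reduced form of g is (-20,-16,-24)
reduced forms (-20, -16, -24) vs (-20, -16, -24) ⇒ equivalent

yes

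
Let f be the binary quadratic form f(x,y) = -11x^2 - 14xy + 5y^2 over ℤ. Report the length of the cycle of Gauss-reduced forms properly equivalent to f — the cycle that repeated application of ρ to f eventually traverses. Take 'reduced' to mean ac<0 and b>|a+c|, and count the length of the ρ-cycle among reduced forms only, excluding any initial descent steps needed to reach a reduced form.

D = 416, ⌊√D⌋ = 20
descent: ρ → (5,14,-11)  [lands on river]
river: ρ → (-11,8,8)
river: ρ → (8,8,-11)
river: ρ → (-11,14,5)
river: ρ → (5,16,-8)
river: ρ → (-8,16,5)
ρ-cycle length = 6 (tail of 1 descent step not counted)

6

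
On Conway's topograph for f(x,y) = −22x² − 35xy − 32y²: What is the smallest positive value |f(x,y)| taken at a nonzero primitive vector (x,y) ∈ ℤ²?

translate: b→-9 (≡35 mod 44), so (22,35,32)→(22,-9,19)
flip: (22,-9,19)→(19,9,22)
reduced (well bottom): (19,9,22) with a≤c, −a<b≤a
well minimum |f| = |-19| = 19 (negative-definite)

19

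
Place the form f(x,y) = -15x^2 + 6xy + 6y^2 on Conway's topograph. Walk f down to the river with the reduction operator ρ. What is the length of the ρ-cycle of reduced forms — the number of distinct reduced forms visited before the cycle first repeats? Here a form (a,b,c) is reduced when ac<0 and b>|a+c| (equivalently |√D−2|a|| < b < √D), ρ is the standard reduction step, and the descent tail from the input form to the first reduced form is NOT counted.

D = 396, ⌊√D⌋ = 19
descent: ρ → (6,18,-3)  [lands on river]
river: ρ → (-3,18,6)
ρ-cycle length = 2 (tail of 1 descent step not counted)

2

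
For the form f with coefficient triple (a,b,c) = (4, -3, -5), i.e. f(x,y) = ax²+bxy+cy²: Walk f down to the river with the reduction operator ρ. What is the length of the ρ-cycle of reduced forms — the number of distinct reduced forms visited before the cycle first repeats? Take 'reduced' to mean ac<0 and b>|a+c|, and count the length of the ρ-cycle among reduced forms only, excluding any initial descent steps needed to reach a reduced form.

D = 89, ⌊√D⌋ = 9
descent: ρ → (-5,3,4)  [lands on river]
river: ρ → (4,5,-4)
river: ρ → (-4,3,5)
river: ρ → (5,7,-2)
river: ρ → (-2,9,1)
river: ρ → (1,9,-2)
river: ρ → (-2,7,5)
river: ρ → (5,3,-4)
river: ρ → (-4,5,4)
river: ρ → (4,3,-5)
river: ρ → (-5,7,2)
river: ρ → (2,9,-1)
river: ρ → (-1,9,2)
river: ρ → (2,7,-5)
ρ-cycle length = 14 (tail of 1 descent step not counted)

14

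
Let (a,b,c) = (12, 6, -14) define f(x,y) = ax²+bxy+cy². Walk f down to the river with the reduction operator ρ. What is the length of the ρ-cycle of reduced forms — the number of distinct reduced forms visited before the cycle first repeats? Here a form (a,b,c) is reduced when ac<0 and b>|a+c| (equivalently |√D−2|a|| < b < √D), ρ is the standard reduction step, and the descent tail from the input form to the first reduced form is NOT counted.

D = 708, ⌊√D⌋ = 26
river: ρ → (-14,22,4)
river: ρ → (4,26,-2)
river: ρ → (-2,26,4)
river: ρ → (4,22,-14)
river: ρ → (-14,6,12)
river: ρ → (12,18,-8)
river: ρ → (-8,14,16)
river: ρ → (16,18,-6)
river: ρ → (-6,18,16)
river: ρ → (16,14,-8)
river: ρ → (-8,18,12)
river: ρ → (12,6,-14)
ρ-cycle length = 12 (tail of 0 descent steps not counted)

12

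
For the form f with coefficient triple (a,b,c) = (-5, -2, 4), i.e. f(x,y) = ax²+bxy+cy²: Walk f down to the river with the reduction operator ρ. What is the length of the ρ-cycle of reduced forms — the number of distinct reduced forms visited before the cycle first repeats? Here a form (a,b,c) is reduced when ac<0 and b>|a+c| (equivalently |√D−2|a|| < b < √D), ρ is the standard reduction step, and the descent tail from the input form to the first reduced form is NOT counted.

D = 84, ⌊√D⌋ = 9
descent: ρ → (4,2,-5)  [lands on river]
river: ρ → (-5,8,1)
river: ρ → (1,8,-5)
river: ρ → (-5,2,4)
river: ρ → (4,6,-3)
river: ρ → (-3,6,4)
ρ-cycle length = 6 (tail of 1 descent step not counted)

6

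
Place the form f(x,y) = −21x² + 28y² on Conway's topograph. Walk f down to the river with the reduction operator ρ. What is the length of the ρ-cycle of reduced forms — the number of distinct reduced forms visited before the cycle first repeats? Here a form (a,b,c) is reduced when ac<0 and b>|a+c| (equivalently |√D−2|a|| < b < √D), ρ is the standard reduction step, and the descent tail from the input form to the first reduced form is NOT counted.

D = 2352, ⌊√D⌋ = 48
descent: ρ → (28,0,-21)
descent: ρ → (-21,42,7)  [lands on river]
river: ρ → (7,42,-21)
ρ-cycle length = 2 (tail of 2 descent steps not counted)

2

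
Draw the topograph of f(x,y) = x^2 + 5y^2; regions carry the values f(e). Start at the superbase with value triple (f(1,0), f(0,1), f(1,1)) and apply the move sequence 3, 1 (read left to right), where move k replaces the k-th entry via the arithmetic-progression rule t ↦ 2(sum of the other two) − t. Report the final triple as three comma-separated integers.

start (1,5,6) = (f(1,0),f(0,1),f(1,1))
replace slot 3: 2·(1+5) − 6 = 6 → (1,5,6)
replace slot 1: 2·(5+6) − 1 = 21 → (21,5,6)

21,5,6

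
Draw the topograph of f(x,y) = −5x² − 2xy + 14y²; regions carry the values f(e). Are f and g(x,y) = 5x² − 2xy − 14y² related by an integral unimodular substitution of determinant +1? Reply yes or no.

D₁ = 284, D₂ = 284
river cycle of f (length 8): (-5, 8, 11), (11, 14, -2), (-2, 14, 11), (11, 8, -5), (-5, 12, 7), (7, 16, -1), (-1, 16, 7), (7, 12, -5)
river cycle of g (length 8): (5, 8, -11), (-11, 14, 2), (2, 14, -11), (-11, 8, 5), (5, 12, -7), (-7, 16, 1), (1, 16, -7), (-7, 12, 5)
cycles differ ⇒ inequivalent

no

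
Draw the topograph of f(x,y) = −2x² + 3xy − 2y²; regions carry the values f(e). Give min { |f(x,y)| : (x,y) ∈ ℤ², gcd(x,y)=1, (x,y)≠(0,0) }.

translate: b→1 (≡-3 mod 4), so (2,-3,2)→(2,1,1)
flip: (2,1,1)→(1,-1,2)
translate: b→1 (≡-1 mod 2), so (1,-1,2)→(1,1,2)
reduced (well bottom): (1,1,2) with a≤c, −a<b≤a
well minimum |f| = |-1| = 1 (negative-definite)

1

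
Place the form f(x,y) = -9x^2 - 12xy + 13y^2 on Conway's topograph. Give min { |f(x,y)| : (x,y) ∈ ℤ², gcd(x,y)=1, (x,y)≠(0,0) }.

descent: ρ → (13,12,-9)  [lands on river]
river: ρ → (-9,24,1)
river: ρ → (1,24,-9)
river: ρ → (-9,12,13)
river: ρ → (13,14,-8)
river: ρ → (-8,18,9)
river: ρ → (9,18,-8)
river: ρ → (-8,14,13)
closes: descent 1, river 8
min |a| on river = 1

1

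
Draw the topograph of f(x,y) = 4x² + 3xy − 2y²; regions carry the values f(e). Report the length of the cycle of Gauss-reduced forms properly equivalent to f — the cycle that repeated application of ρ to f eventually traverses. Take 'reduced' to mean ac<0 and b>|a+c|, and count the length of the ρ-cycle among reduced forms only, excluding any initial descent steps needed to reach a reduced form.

D = 41, ⌊√D⌋ = 6
river: ρ → (-2,5,2)
river: ρ → (2,3,-4)
river: ρ → (-4,5,1)
river: ρ → (1,5,-4)
river: ρ → (-4,3,2)
river: ρ → (2,5,-2)
river: ρ → (-2,3,4)
river: ρ → (4,5,-1)
river: ρ → (-1,5,4)
river: ρ → (4,3,-2)
ρ-cycle length = 10 (tail of 0 descent steps not counted)

10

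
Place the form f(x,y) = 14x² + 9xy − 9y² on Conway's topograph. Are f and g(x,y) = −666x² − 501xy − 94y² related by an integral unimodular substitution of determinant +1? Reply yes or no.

D₁ = 585, D₂ = 585
river cycle of f (length 12): (-9, 9, 14), (14, 19, -4), (-4, 21, 9), (9, 15, -10), (-10, 5, 14), (14, 23, -1), (-1, 23, 14), (14, 5, -10), (-10, 15, 9), (9, 21, -4), … (2 more)
river cycle of g (length 12): (-9, 9, 14), (14, 19, -4), (-4, 21, 9), (9, 15, -10), (-10, 5, 14), (14, 23, -1), (-1, 23, 14), (14, 5, -10), (-10, 15, 9), (9, 21, -4), … (2 more)
cycles coincide ⇒ equivalent

yes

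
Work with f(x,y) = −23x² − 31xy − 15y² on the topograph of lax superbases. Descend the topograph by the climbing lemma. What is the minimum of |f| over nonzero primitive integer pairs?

translate: b→-15 (≡31 mod 46), so (23,31,15)→(23,-15,7)
flip: (23,-15,7)→(7,15,23)
translate: b→1 (≡15 mod 14), so (7,15,23)→(7,1,15)
reduced (well bottom): (7,1,15) with a≤c, −a<b≤a
well minimum |f| = |-7| = 7 (negative-definite)

7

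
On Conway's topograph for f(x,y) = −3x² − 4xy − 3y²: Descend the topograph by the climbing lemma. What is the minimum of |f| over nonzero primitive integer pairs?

translate: b→-2 (≡4 mod 6), so (3,4,3)→(3,-2,2)
flip: (3,-2,2)→(2,2,3)
reduced (well bottom): (2,2,3) with a≤c, −a<b≤a
well minimum |f| = |-2| = 2 (negative-definite)

2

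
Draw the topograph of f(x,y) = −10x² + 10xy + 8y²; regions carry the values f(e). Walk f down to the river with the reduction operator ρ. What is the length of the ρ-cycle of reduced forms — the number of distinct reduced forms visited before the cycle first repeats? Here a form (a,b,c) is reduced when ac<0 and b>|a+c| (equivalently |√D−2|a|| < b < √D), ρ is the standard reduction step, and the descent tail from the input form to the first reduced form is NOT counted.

D = 420, ⌊√D⌋ = 20
river: ρ → (8,6,-12)
river: ρ → (-12,18,2)
river: ρ → (2,18,-12)
river: ρ → (-12,6,8)
river: ρ → (8,10,-10)
river: ρ → (-10,10,8)
ρ-cycle length = 6 (tail of 0 descent steps not counted)

6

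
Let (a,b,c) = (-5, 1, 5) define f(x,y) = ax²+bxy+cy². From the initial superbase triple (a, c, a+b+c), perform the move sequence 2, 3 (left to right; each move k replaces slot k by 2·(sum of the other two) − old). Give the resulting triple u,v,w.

start (-5,5,1) = (f(1,0),f(0,1),f(1,1))
replace slot 2: 2·((-5)+1) − 5 = -13 → (-5,-13,1)
replace slot 3: 2·((-5)+(-13)) − 1 = -37 → (-5,-13,-37)

-5,-13,-37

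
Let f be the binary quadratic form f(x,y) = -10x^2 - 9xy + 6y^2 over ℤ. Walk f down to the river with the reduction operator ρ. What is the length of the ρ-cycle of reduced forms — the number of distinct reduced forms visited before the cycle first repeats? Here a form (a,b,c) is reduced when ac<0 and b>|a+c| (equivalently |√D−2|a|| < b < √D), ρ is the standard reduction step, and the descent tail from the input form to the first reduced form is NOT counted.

D = 321, ⌊√D⌋ = 17
descent: ρ → (6,9,-10)  [lands on river]
river: ρ → (-10,11,5)
river: ρ → (5,9,-12)
river: ρ → (-12,15,2)
river: ρ → (2,17,-4)
river: ρ → (-4,15,6)
ρ-cycle length = 6 (tail of 1 descent step not counted)

6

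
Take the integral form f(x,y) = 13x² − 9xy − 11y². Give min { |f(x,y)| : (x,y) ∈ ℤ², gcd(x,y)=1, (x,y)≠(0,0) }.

descent: ρ → (-11,9,13)  [lands on river]
river: ρ → (13,17,-7)
river: ρ → (-7,25,1)
river: ρ → (1,25,-7)
river: ρ → (-7,17,13)
river: ρ → (13,9,-11)
river: ρ → (-11,13,11)
river: ρ → (11,9,-13)
river: ρ → (-13,17,7)
river: ρ → (7,25,-1)
river: ρ → (-1,25,7)
river: ρ → (7,17,-13)
river: ρ → (-13,9,11)
river: ρ → (11,13,-11)
closes: descent 1, river 14
min |a| on river = 1

1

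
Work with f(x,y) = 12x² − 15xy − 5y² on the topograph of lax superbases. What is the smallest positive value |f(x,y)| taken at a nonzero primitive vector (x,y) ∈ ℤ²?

descent: ρ → (-5,15,12)  [lands on river]
river: ρ → (12,9,-8)
river: ρ → (-8,7,13)
river: ρ → (13,19,-2)
river: ρ → (-2,21,3)
river: ρ → (3,21,-2)
river: ρ → (-2,19,13)
river: ρ → (13,7,-8)
river: ρ → (-8,9,12)
river: ρ → (12,15,-5)
closes: descent 1, river 10
min |a| on river = 2

2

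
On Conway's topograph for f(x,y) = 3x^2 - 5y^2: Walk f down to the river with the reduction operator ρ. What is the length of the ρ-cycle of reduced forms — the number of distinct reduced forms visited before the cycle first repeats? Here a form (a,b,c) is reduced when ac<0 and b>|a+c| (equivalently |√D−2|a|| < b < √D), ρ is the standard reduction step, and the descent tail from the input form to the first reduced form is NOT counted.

D = 60, ⌊√D⌋ = 7
descent: ρ → (-5,0,3)
descent: ρ → (3,6,-2)  [lands on river]
river: ρ → (-2,6,3)
ρ-cycle length = 2 (tail of 2 descent steps not counted)

2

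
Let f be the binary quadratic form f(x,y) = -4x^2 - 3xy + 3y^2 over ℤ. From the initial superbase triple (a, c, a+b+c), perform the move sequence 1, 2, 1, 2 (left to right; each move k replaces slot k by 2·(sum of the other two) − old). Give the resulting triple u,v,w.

start (-4,3,-4) = (f(1,0),f(0,1),f(1,1))
replace slot 1: 2·(3+(-4)) − (-4) = 2 → (2,3,-4)
replace slot 2: 2·(2+(-4)) − 3 = -7 → (2,-7,-4)
replace slot 1: 2·((-7)+(-4)) − 2 = -24 → (-24,-7,-4)
replace slot 2: 2·((-24)+(-4)) − (-7) = -49 → (-24,-49,-4)

-24,-49,-4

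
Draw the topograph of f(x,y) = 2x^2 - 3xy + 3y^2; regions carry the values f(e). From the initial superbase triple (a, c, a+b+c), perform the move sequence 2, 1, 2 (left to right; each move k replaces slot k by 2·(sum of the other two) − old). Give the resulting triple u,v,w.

start (2,3,2) = (f(1,0),f(0,1),f(1,1))
replace slot 2: 2·(2+2) − 3 = 5 → (2,5,2)
replace slot 1: 2·(5+2) − 2 = 12 → (12,5,2)
replace slot 2: 2·(12+2) − 5 = 23 → (12,23,2)

12,23,2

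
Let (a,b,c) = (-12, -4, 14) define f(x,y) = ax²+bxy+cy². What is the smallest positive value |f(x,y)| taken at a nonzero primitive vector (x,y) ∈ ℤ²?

descent: ρ → (14,4,-12)  [lands on river]
river: ρ → (-12,20,6)
river: ρ → (6,16,-18)
river: ρ → (-18,20,4)
river: ρ → (4,20,-18)
river: ρ → (-18,16,6)
river: ρ → (6,20,-12)
river: ρ → (-12,4,14)
river: ρ → (14,24,-2)
river: ρ → (-2,24,14)
closes: descent 1, river 10
min |a| on river = 2

2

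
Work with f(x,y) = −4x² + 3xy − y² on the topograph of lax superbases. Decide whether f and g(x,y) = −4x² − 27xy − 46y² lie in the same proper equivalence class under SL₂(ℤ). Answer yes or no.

D₁ = -7, D₂ = -7
f is negative-definite; reduce −f:
−f: flip: (4,-3,1)→(1,3,4)
−f: translate: b→1 (≡3 mod 2), so (1,3,4)→(1,1,2)
−f: reduced (well bottom): (1,1,2) with a≤c, −a<b≤a
flip sign back: reduced form of f is (-1,-1,-2)
g is negative-definite; reduce −g:
−g: translate: b→3 (≡27 mod 8), so (4,27,46)→(4,3,1)
−g: flip: (4,3,1)→(1,-3,4)
−g: translate: b→1 (≡-3 mod 2), so (1,-3,4)→(1,1,2)
−g: reduced (well bottom): (1,1,2) with a≤c, −a<b≤a
flip sign back: reduced form of g is (-1,-1,-2)
reduced forms (-1, -1, -2) vs (-1, -1, -2) ⇒ equivalent

yes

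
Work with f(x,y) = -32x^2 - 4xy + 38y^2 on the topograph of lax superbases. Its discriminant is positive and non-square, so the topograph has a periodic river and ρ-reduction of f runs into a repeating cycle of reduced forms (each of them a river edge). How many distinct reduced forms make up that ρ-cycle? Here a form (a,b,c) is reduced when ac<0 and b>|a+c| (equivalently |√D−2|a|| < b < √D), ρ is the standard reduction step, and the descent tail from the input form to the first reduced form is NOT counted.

D = 4880, ⌊√D⌋ = 69
descent: ρ → (38,4,-32)
descent: ρ → (-32,60,10)  [lands on river]
river: ρ → (10,60,-32)
river: ρ → (-32,68,2)
river: ρ → (2,68,-32)
ρ-cycle length = 4 (tail of 2 descent steps not counted)

4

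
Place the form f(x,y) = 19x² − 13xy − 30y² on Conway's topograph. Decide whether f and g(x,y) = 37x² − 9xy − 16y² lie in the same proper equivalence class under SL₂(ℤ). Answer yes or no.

D₁ = 2449, D₂ = 2449
river cycle of f (length 64): (-30, 13, 19), (19, 25, -24), (-24, 23, 20), (20, 17, -27), (-27, 37, 10), (10, 43, -15), (-15, 47, 4), (4, 49, -3), (-3, 47, 20), (20, 33, -17), … (54 more)
river cycle of g (length 64): (-16, 41, 12), (12, 31, -31), (-31, 31, 12), (12, 41, -16), (-16, 23, 30), (30, 37, -9), (-9, 35, 34), (34, 33, -10), (-10, 47, 6), (6, 49, -2), … (54 more)
cycles differ ⇒ inequivalent

no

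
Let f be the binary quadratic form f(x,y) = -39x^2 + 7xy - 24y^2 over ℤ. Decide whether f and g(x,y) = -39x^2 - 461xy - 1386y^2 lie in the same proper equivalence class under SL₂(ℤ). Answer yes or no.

D₁ = -3695, D₂ = -3695
f is negative-definite; reduce −f:
−f: flip: (39,-7,24)→(24,7,39)
−f: reduced (well bottom): (24,7,39) with a≤c, −a<b≤a
flip sign back: reduced form of f is (-24,-7,-39)
g is negative-definite; reduce −g:
−g: translate: b→-7 (≡461 mod 78), so (39,461,1386)→(39,-7,24)
−g: flip: (39,-7,24)→(24,7,39)
−g: reduced (well bottom): (24,7,39) with a≤c, −a<b≤a
flip sign back: reduced form of g is (-24,-7,-39)
reduced forms (-24, -7, -39) vs (-24, -7, -39) ⇒ equivalent

yes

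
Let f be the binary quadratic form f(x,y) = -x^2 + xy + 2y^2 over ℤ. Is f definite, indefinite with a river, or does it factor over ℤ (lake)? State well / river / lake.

D = b²−4ac = 1² − 4·(-1)·2 = 9
D = 3² is a perfect square ⇒ form factors over ℤ ⇒ lakes

lake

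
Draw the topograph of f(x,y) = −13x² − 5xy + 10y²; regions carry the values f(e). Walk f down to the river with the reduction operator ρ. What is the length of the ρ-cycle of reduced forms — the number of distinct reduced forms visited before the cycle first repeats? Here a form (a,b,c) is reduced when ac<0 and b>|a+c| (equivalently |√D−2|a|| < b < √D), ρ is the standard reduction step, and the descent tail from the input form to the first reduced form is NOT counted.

D = 545, ⌊√D⌋ = 23
descent: ρ → (10,5,-13)  [lands on river]
river: ρ → (-13,21,2)
river: ρ → (2,23,-2)
river: ρ → (-2,21,13)
river: ρ → (13,5,-10)
river: ρ → (-10,15,8)
river: ρ → (8,17,-8)
river: ρ → (-8,15,10)
ρ-cycle length = 8 (tail of 1 descent step not counted)

8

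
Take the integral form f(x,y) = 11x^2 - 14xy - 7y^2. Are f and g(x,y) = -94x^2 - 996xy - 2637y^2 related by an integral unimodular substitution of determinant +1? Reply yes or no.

D₁ = 504, D₂ = 504
river cycle of f (length 10): (-7, 14, 11), (11, 8, -10), (-10, 12, 9), (9, 6, -13), (-13, 20, 2), (2, 20, -13), (-13, 6, 9), (9, 12, -10), (-10, 8, 11), (11, 14, -7)
river cycle of g (length 10): (-7, 14, 11), (11, 8, -10), (-10, 12, 9), (9, 6, -13), (-13, 20, 2), (2, 20, -13), (-13, 6, 9), (9, 12, -10), (-10, 8, 11), (11, 14, -7)
cycles coincide ⇒ equivalent

yes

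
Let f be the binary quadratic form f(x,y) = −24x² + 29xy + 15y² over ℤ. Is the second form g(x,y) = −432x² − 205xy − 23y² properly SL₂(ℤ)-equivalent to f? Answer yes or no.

D₁ = 2281, D₂ = 2281
river cycle of f (length 138): (15, 31, -22), (-22, 13, 24), (24, 35, -11), (-11, 31, 30), (30, 29, -12), (-12, 43, 9), (9, 47, -2), (-2, 45, 32), (32, 19, -15), (-15, 41, 10), … (128 more)
river cycle of g (length 138): (-23, 21, 20), (20, 19, -24), (-24, 29, 15), (15, 31, -22), (-22, 13, 24), (24, 35, -11), (-11, 31, 30), (30, 29, -12), (-12, 43, 9), (9, 47, -2), … (128 more)
cycles coincide ⇒ equivalent

yes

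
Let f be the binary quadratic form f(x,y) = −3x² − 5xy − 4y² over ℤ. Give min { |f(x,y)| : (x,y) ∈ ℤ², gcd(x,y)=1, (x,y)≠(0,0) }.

translate: b→-1 (≡5 mod 6), so (3,5,4)→(3,-1,2)
flip: (3,-1,2)→(2,1,3)
reduced (well bottom): (2,1,3) with a≤c, −a<b≤a
well minimum |f| = |-2| = 2 (negative-definite)

2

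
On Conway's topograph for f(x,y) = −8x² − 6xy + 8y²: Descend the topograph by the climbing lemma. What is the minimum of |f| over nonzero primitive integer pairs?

descent: ρ → (8,6,-8)  [lands on river]
river: ρ → (-8,10,6)
river: ρ → (6,14,-4)
river: ρ → (-4,10,12)
river: ρ → (12,14,-2)
river: ρ → (-2,14,12)
river: ρ → (12,10,-4)
river: ρ → (-4,14,6)
river: ρ → (6,10,-8)
river: ρ → (-8,6,8)
river: ρ → (8,10,-6)
river: ρ → (-6,14,4)
river: ρ → (4,10,-12)
river: ρ → (-12,14,2)
river: ρ → (2,14,-12)
river: ρ → (-12,10,4)
river: ρ → (4,14,-6)
river: ρ → (-6,10,8)
closes: descent 1, river 18
min |a| on river = 2

2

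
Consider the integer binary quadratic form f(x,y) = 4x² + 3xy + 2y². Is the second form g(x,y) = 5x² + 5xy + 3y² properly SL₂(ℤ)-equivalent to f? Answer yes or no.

D₁ = -23, D₂ = -35
discriminants differ ⇒ not SL₂(ℤ)-equivalent

no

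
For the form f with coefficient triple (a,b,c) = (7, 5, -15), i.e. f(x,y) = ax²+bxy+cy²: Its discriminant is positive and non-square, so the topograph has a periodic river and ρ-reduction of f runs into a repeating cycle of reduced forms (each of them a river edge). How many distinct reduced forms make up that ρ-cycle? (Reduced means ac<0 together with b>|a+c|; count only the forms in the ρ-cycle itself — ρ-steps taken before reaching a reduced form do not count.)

D = 445, ⌊√D⌋ = 21
descent: ρ → (-15,-5,7)
descent: ρ → (7,19,-3)  [lands on river]
river: ρ → (-3,17,13)
river: ρ → (13,9,-7)
river: ρ → (-7,19,3)
river: ρ → (3,17,-13)
river: ρ → (-13,9,7)
ρ-cycle length = 6 (tail of 2 descent steps not counted)

6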